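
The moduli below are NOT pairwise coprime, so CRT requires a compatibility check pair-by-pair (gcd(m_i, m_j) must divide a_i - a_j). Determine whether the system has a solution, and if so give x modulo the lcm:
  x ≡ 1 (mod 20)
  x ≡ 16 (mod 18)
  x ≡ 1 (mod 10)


Moduli 20, 18, 10 are not pairwise coprime, so CRT works modulo lcm(m_i) when all pairwise compatibility conditions hold.
Pairwise compatibility: gcd(m_i, m_j) must divide a_i - a_j for every pair.
Merge one congruence at a time:
  Start: x ≡ 1 (mod 20).
  Combine with x ≡ 16 (mod 18): gcd(20, 18) = 2, and 16 - 1 = 15 is NOT divisible by 2.
    ⇒ system is inconsistent (no integer solution).

No solution (the system is inconsistent).


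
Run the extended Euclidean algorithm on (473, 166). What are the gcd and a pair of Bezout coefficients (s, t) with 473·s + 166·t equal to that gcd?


Euclidean algorithm on (473, 166) — divide until remainder is 0:
  473 = 2 · 166 + 141
  166 = 1 · 141 + 25
  141 = 5 · 25 + 16
  25 = 1 · 16 + 9
  16 = 1 · 9 + 7
  9 = 1 · 7 + 2
  7 = 3 · 2 + 1
  2 = 2 · 1 + 0
gcd(473, 166) = 1.
Track Bezout coefficients alongside the remainders: start with r₀ = 473 = a·1 + b·0 (s = 1, t = 0) and r₁ = 166 = a·0 + b·1 (s = 0, t = 1); each new remainder r_{k+1} = r_{k-1} − q_k·r_k inherits s_{k+1} = s_{k-1} − q_k·s_k, t_{k+1} = t_{k-1} − q_k·t_k, so r_k = a·s_k + b·t_k at every step:
  q = 2: r = 141, s = 1 − 2·0 = 1, t = 0 − 2·1 = -2  (check: 473·1 + 166·(-2) = 141)
  q = 1: r = 25, s = 0 − 1·1 = -1, t = 1 − 1·(-2) = 3  (check: 473·(-1) + 166·3 = 25)
  q = 5: r = 16, s = 1 − 5·(-1) = 6, t = -2 − 5·3 = -17  (check: 473·6 + 166·(-17) = 16)
  q = 1: r = 9, s = -1 − 1·6 = -7, t = 3 − 1·(-17) = 20  (check: 473·(-7) + 166·20 = 9)
  q = 1: r = 7, s = 6 − 1·(-7) = 13, t = -17 − 1·20 = -37  (check: 473·13 + 166·(-37) = 7)
  q = 1: r = 2, s = -7 − 1·13 = -20, t = 20 − 1·(-37) = 57  (check: 473·(-20) + 166·57 = 2)
  q = 3: r = 1, s = 13 − 3·(-20) = 73, t = -37 − 3·57 = -208  (check: 473·73 + 166·(-208) = 1)
The row with r = 1 (the gcd) gives the Bezout coefficients s = 73, t = -208.
Result: 473 · (73) + 166 · (-208) = 1.

gcd(473, 166) = 1; s = 73, t = -208 (check: 473·73 + 166·(-208) = 1).


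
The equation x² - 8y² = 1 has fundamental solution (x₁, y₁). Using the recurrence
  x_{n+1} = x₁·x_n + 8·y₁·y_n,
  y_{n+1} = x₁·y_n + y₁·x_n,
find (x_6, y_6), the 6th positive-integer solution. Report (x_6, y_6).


Step 1: Find the fundamental solution (x₁, y₁) of x² - 8y² = 1.
  Expand √8 as a continued fraction. a₀ = ⌊√8⌋ = 2; iterate m_{k+1} = d_k·a_k − m_k, d_{k+1} = (8 − m_{k+1}²)/d_k, a_{k+1} = ⌊(a₀ + m_{k+1})/d_{k+1}⌋ (starting m₀ = 0, d₀ = 1), with convergents p_k = a_k·p_{k-1} + p_{k-2}, q_k = a_k·q_{k-1} + q_{k-2} (p₋₁ = 1, q₋₁ = 0):
  k = 0: a₀ = 2; p₀/q₀ = 2/1; p₀² − 8·q₀² = 4 − 8 = -4.
  k = 1: m = 2, d = 4, a = ⌊(2 + 2)/4⌋ = 1; p/q = (1·2 + 1)/(1·1 + 0) = 3/1; p² − 8·q² = 9 − 8 = 1.
  The first convergent with p² − 8·q² = 1 gives the fundamental solution (x₁, y₁) = (3, 1).
Step 2: Apply the recurrence (x_{n+1}, y_{n+1}) = (x₁x_n + 8y₁y_n, x₁y_n + y₁x_n) repeatedly.
  From (x_1, y_1) = (3, 1): x_2 = 3·3 + 8·1·1 = 17; y_2 = 3·1 + 1·3 = 6.
  From (x_2, y_2) = (17, 6): x_3 = 3·17 + 8·1·6 = 99; y_3 = 3·6 + 1·17 = 35.
  From (x_3, y_3) = (99, 35): x_4 = 3·99 + 8·1·35 = 577; y_4 = 3·35 + 1·99 = 204.
  From (x_4, y_4) = (577, 204): x_5 = 3·577 + 8·1·204 = 3363; y_5 = 3·204 + 1·577 = 1189.
  From (x_5, y_5) = (3363, 1189): x_6 = 3·3363 + 8·1·1189 = 19601; y_6 = 3·1189 + 1·3363 = 6930.
Step 3: Verify x_6² - 8·y_6² = 384199201 - 384199200 = 1 (should be 1). ✓

(x_1, y_1) = (3, 1); (x_6, y_6) = (19601, 6930).


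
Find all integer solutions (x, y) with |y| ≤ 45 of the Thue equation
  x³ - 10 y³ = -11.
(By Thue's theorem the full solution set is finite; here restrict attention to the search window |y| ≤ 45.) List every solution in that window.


The equation is x³ - 10y³ = -11. For fixed y, x³ = 10·y³ − 11, so a solution requires the RHS to be a perfect cube.
Strategy: iterate y from -45 to 45, compute RHS = 10·y³ − 11, and check whether it is a (positive or negative) perfect cube.
Check small values of y:
  y = 0: RHS = -11 is not a perfect cube.
  y = 1: RHS = -1 = (-1)³ ⇒ x = -1 works.
  y = -1: RHS = -21 is not a perfect cube.
  y = 2: RHS = 69 is not a perfect cube.
  y = -2: RHS = -91 is not a perfect cube.
  y = 3: RHS = 259 is not a perfect cube.
  y = -3: RHS = -281 is not a perfect cube.
Continuing the search up to |y| = 45 finds no further solutions beyond those listed.
Collected solutions: (-1, 1).

Solutions (with |y| ≤ 45): (-1, 1).


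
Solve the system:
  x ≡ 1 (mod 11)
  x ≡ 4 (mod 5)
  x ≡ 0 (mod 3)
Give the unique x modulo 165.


Moduli 11, 5, 3 are pairwise coprime; by CRT there is a unique solution modulo M = 11 · 5 · 3 = 165.
Solve pairwise, accumulating the modulus:
  Start with x ≡ 1 (mod 11).
  Combine with x ≡ 4 (mod 5): since gcd(11, 5) = 1, we get a unique residue mod 55.
    Write x = 1 + 11·t and substitute into x ≡ 4 (mod 5): 11·t ≡ 4 − 1 = 3 (mod 5).
    Reduce coefficients mod 5: 1·t ≡ 3 (mod 5).
    So t ≡ 3 (mod 5).
    Then x = 1 + 11·3 = 34, valid modulo lcm(11, 5) = 55: x ≡ 34 (mod 55).
  Combine with x ≡ 0 (mod 3): since gcd(55, 3) = 1, we get a unique residue mod 165.
    Write x = 34 + 55·t and substitute into x ≡ 0 (mod 3): 55·t ≡ 0 − 34 = -34 (mod 3).
    Reduce coefficients mod 3: 1·t ≡ 2 (mod 3).
    So t ≡ 2 (mod 3).
    Then x = 34 + 55·2 = 144, valid modulo lcm(55, 3) = 165: x ≡ 144 (mod 165).
Verify: 144 mod 11 = 1 ✓, 144 mod 5 = 4 ✓, 144 mod 3 = 0 ✓.

x ≡ 144 (mod 165).


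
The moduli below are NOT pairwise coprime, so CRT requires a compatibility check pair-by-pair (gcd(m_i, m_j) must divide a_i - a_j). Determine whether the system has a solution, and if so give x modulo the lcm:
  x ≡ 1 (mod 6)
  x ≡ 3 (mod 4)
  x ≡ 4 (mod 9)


Moduli 6, 4, 9 are not pairwise coprime, so CRT works modulo lcm(m_i) when all pairwise compatibility conditions hold.
Pairwise compatibility: gcd(m_i, m_j) must divide a_i - a_j for every pair.
Merge one congruence at a time:
  Start: x ≡ 1 (mod 6).
  Combine with x ≡ 3 (mod 4): gcd(6, 4) = 2; 3 - 1 = 2, which IS divisible by 2, so compatible.
    Write x = 1 + 6·t and substitute into x ≡ 3 (mod 4): 6·t ≡ 3 − 1 = 2 (mod 4).
    Divide the congruence (and modulus) by g = 2: 3·t ≡ 1 (mod 2).
    Reduce coefficients mod 2: 1·t ≡ 1 (mod 2).
    So t ≡ 1 (mod 2).
    Then x = 1 + 6·1 = 7, valid modulo lcm(6, 4) = 12: x ≡ 7 (mod 12).
  Combine with x ≡ 4 (mod 9): gcd(12, 9) = 3; 4 - 7 = -3, which IS divisible by 3, so compatible.
    Write x = 7 + 12·t and substitute into x ≡ 4 (mod 9): 12·t ≡ 4 − 7 = -3 (mod 9).
    Divide the congruence (and modulus) by g = 3: 4·t ≡ -1 (mod 3).
    Reduce coefficients mod 3: 1·t ≡ 2 (mod 3).
    So t ≡ 2 (mod 3).
    Then x = 7 + 12·2 = 31, valid modulo lcm(12, 9) = 36: x ≡ 31 (mod 36).
Verify: 31 mod 6 = 1, 31 mod 4 = 3, 31 mod 9 = 4.

x ≡ 31 (mod 36).


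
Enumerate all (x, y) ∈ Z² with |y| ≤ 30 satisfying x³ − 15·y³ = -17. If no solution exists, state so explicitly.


The equation is x³ - 15y³ = -17. For fixed y, x³ = 15·y³ − 17, so a solution requires the RHS to be a perfect cube.
Strategy: iterate y from -30 to 30, compute RHS = 15·y³ − 17, and check whether it is a (positive or negative) perfect cube.
Check small values of y:
  y = 0: RHS = -17 is not a perfect cube.
  y = 1: RHS = -2 is not a perfect cube.
  y = -1: RHS = -32 is not a perfect cube.
  y = 2: RHS = 103 is not a perfect cube.
  y = -2: RHS = -137 is not a perfect cube.
  y = 3: RHS = 388 is not a perfect cube.
  y = -3: RHS = -422 is not a perfect cube.
Continuing the search up to |y| = 30 finds no solutions either.
No (x, y) in the scanned range satisfies the equation.

No integer solutions with |y| ≤ 30.


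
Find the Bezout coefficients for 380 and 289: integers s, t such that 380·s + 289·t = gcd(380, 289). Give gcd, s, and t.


Euclidean algorithm on (380, 289) — divide until remainder is 0:
  380 = 1 · 289 + 91
  289 = 3 · 91 + 16
  91 = 5 · 16 + 11
  16 = 1 · 11 + 5
  11 = 2 · 5 + 1
  5 = 5 · 1 + 0
gcd(380, 289) = 1.
Track Bezout coefficients alongside the remainders: start with r₀ = 380 = a·1 + b·0 (s = 1, t = 0) and r₁ = 289 = a·0 + b·1 (s = 0, t = 1); each new remainder r_{k+1} = r_{k-1} − q_k·r_k inherits s_{k+1} = s_{k-1} − q_k·s_k, t_{k+1} = t_{k-1} − q_k·t_k, so r_k = a·s_k + b·t_k at every step:
  q = 1: r = 91, s = 1 − 1·0 = 1, t = 0 − 1·1 = -1  (check: 380·1 + 289·(-1) = 91)
  q = 3: r = 16, s = 0 − 3·1 = -3, t = 1 − 3·(-1) = 4  (check: 380·(-3) + 289·4 = 16)
  q = 5: r = 11, s = 1 − 5·(-3) = 16, t = -1 − 5·4 = -21  (check: 380·16 + 289·(-21) = 11)
  q = 1: r = 5, s = -3 − 1·16 = -19, t = 4 − 1·(-21) = 25  (check: 380·(-19) + 289·25 = 5)
  q = 2: r = 1, s = 16 − 2·(-19) = 54, t = -21 − 2·25 = -71  (check: 380·54 + 289·(-71) = 1)
The row with r = 1 (the gcd) gives the Bezout coefficients s = 54, t = -71.
Result: 380 · (54) + 289 · (-71) = 1.

gcd(380, 289) = 1; s = 54, t = -71 (check: 380·54 + 289·(-71) = 1).


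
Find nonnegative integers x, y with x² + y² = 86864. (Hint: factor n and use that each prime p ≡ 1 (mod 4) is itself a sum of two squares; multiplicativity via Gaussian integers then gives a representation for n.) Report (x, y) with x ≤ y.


Step 1: Factor n = 86864 = 2^4 · 61 · 89.
Step 2: Check the mod-4 condition on each prime factor: 2 = 2 (special); 61 ≡ 1 (mod 4), exponent 1; 89 ≡ 1 (mod 4), exponent 1.
All primes ≡ 3 (mod 4) appear to even exponent (or don't appear), so by the two-squares theorem n IS expressible as a sum of two squares.
Step 3: Build a representation. Group n = k² · m with k = 4 and m = 61 · 89 = 5429 (a product of primes ≡ 1 (mod 4)); a representation of m scales to one of n via (k·x)² + (k·y)² = k²(x² + y²). Each prime p ≡ 1 (mod 4) is itself a sum of two squares; find a² by testing p − a² for a perfect square:
  61: 61 − 1² = 60, 61 − 2² = 57, 61 − 3² = 52, 61 − 4² = 45, 61 − 5² = 36 = 6² ⇒ 61 = 5² + 6².
  89: 89 − 1² = 88, 89 − 2² = 85, 89 − 3² = 80, 89 − 4² = 73, 89 − 5² = 64 = 8² ⇒ 89 = 5² + 8².
  Combine using the Brahmagupta–Fibonacci identity (a² + b²)(c² + d²) = (ac − bd)² + (ad + bc)² = (ac + bd)² + (ad − bc)²:
  61 · 89 = 5429: from (5² + 6²)(5² + 8²), take (5·5 − 6·8, 5·8 + 6·5) = (25 − 48, 40 + 30) = (-23, 70); dropping signs (only squares matter) gives (23, 70); check 23² + 70² = 529 + 4900 = 5429 ✓.
  Scale by k = 4: (4·23, 4·70) = (92, 280).
Step 4: Order so x ≤ y and verify: 92² + 280² = 8464 + 78400 = 86864 = n. ✓

n = 86864 = 92² + 280² (one valid representation with x ≤ y).


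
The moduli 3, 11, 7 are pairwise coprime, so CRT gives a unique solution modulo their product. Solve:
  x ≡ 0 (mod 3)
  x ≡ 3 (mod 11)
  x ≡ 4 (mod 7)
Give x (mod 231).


Moduli 3, 11, 7 are pairwise coprime; by CRT there is a unique solution modulo M = 3 · 11 · 7 = 231.
Solve pairwise, accumulating the modulus:
  Start with x ≡ 0 (mod 3).
  Combine with x ≡ 3 (mod 11): since gcd(3, 11) = 1, we get a unique residue mod 33.
    Write x = 0 + 3·t and substitute into x ≡ 3 (mod 11): 3·t ≡ 3 − 0 = 3 (mod 11).
    The inverse of 3 mod 11 is 4 (since 3·4 = 12 = 1·11 + 1), so t ≡ 4·3 = 12 ≡ 1 (mod 11).
    Then x = 0 + 3·1 = 3, valid modulo lcm(3, 11) = 33: x ≡ 3 (mod 33).
  Combine with x ≡ 4 (mod 7): since gcd(33, 7) = 1, we get a unique residue mod 231.
    Write x = 3 + 33·t and substitute into x ≡ 4 (mod 7): 33·t ≡ 4 − 3 = 1 (mod 7).
    Reduce coefficients mod 7: 5·t ≡ 1 (mod 7).
    The inverse of 5 mod 7 is 3 (since 5·3 = 15 = 2·7 + 1), so t ≡ 3·1 = 3 ≡ 3 (mod 7).
    Then x = 3 + 33·3 = 102, valid modulo lcm(33, 7) = 231: x ≡ 102 (mod 231).
Verify: 102 mod 3 = 0 ✓, 102 mod 11 = 3 ✓, 102 mod 7 = 4 ✓.

x ≡ 102 (mod 231).


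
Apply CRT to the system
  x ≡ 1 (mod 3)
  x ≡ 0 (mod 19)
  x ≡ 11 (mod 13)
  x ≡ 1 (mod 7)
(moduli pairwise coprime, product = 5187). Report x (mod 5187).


Product of moduli M = 3 · 19 · 13 · 7 = 5187.
Merge one congruence at a time:
  Start: x ≡ 1 (mod 3).
  Combine with x ≡ 0 (mod 19); new modulus lcm = 57.
    Write x = 1 + 3·t and substitute into x ≡ 0 (mod 19): 3·t ≡ 0 − 1 = -1 (mod 19).
    Reduce coefficients mod 19: 3·t ≡ 18 (mod 19).
    The inverse of 3 mod 19 is 13 (since 3·13 = 39 = 2·19 + 1), so t ≡ 13·18 = 234 ≡ 6 (mod 19).
    Then x = 1 + 3·6 = 19, valid modulo lcm(3, 19) = 57: x ≡ 19 (mod 57).
  Combine with x ≡ 11 (mod 13); new modulus lcm = 741.
    Write x = 19 + 57·t and substitute into x ≡ 11 (mod 13): 57·t ≡ 11 − 19 = -8 (mod 13).
    Reduce coefficients mod 13: 5·t ≡ 5 (mod 13).
    The inverse of 5 mod 13 is 8 (since 5·8 = 40 = 3·13 + 1), so t ≡ 8·5 = 40 ≡ 1 (mod 13).
    Then x = 19 + 57·1 = 76, valid modulo lcm(57, 13) = 741: x ≡ 76 (mod 741).
  Combine with x ≡ 1 (mod 7); new modulus lcm = 5187.
    Write x = 76 + 741·t and substitute into x ≡ 1 (mod 7): 741·t ≡ 1 − 76 = -75 (mod 7).
    Reduce coefficients mod 7: 6·t ≡ 2 (mod 7).
    The inverse of 6 mod 7 is 6 (since 6·6 = 36 = 5·7 + 1), so t ≡ 6·2 = 12 ≡ 5 (mod 7).
    Then x = 76 + 741·5 = 3781, valid modulo lcm(741, 7) = 5187: x ≡ 3781 (mod 5187).
Verify against each original: 3781 mod 3 = 1, 3781 mod 19 = 0, 3781 mod 13 = 11, 3781 mod 7 = 1.

x ≡ 3781 (mod 5187).


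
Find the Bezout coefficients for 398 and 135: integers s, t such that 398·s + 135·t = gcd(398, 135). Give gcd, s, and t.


Euclidean algorithm on (398, 135) — divide until remainder is 0:
  398 = 2 · 135 + 128
  135 = 1 · 128 + 7
  128 = 18 · 7 + 2
  7 = 3 · 2 + 1
  2 = 2 · 1 + 0
gcd(398, 135) = 1.
Track Bezout coefficients alongside the remainders: start with r₀ = 398 = a·1 + b·0 (s = 1, t = 0) and r₁ = 135 = a·0 + b·1 (s = 0, t = 1); each new remainder r_{k+1} = r_{k-1} − q_k·r_k inherits s_{k+1} = s_{k-1} − q_k·s_k, t_{k+1} = t_{k-1} − q_k·t_k, so r_k = a·s_k + b·t_k at every step:
  q = 2: r = 128, s = 1 − 2·0 = 1, t = 0 − 2·1 = -2  (check: 398·1 + 135·(-2) = 128)
  q = 1: r = 7, s = 0 − 1·1 = -1, t = 1 − 1·(-2) = 3  (check: 398·(-1) + 135·3 = 7)
  q = 18: r = 2, s = 1 − 18·(-1) = 19, t = -2 − 18·3 = -56  (check: 398·19 + 135·(-56) = 2)
  q = 3: r = 1, s = -1 − 3·19 = -58, t = 3 − 3·(-56) = 171  (check: 398·(-58) + 135·171 = 1)
The row with r = 1 (the gcd) gives the Bezout coefficients s = -58, t = 171.
Result: 398 · (-58) + 135 · (171) = 1.

gcd(398, 135) = 1; s = -58, t = 171 (check: 398·(-58) + 135·171 = 1).


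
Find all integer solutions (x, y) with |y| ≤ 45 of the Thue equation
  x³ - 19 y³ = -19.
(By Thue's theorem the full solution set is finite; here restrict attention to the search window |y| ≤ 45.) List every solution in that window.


The equation is x³ - 19y³ = -19. For fixed y, x³ = 19·y³ − 19, so a solution requires the RHS to be a perfect cube.
Strategy: iterate y from -45 to 45, compute RHS = 19·y³ − 19, and check whether it is a (positive or negative) perfect cube.
Check small values of y:
  y = 0: RHS = -19 is not a perfect cube.
  y = 1: RHS = 0 = (0)³ ⇒ x = 0 works.
  y = -1: RHS = -38 is not a perfect cube.
  y = 2: RHS = 133 is not a perfect cube.
  y = -2: RHS = -171 is not a perfect cube.
  y = 3: RHS = 494 is not a perfect cube.
  y = -3: RHS = -532 is not a perfect cube.
Continuing the search up to |y| = 45 finds no further solutions beyond those listed.
Collected solutions: (0, 1).

Solutions (with |y| ≤ 45): (0, 1).


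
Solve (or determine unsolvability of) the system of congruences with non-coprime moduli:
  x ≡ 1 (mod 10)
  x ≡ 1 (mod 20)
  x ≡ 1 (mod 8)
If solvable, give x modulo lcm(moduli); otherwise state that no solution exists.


Moduli 10, 20, 8 are not pairwise coprime, so CRT works modulo lcm(m_i) when all pairwise compatibility conditions hold.
Pairwise compatibility: gcd(m_i, m_j) must divide a_i - a_j for every pair.
Merge one congruence at a time:
  Start: x ≡ 1 (mod 10).
  Combine with x ≡ 1 (mod 20): gcd(10, 20) = 10; 1 - 1 = 0, which IS divisible by 10, so compatible.
    Write x = 1 + 10·t and substitute into x ≡ 1 (mod 20): 10·t ≡ 1 − 1 = 0 (mod 20).
    Divide the congruence (and modulus) by g = 10: 1·t ≡ 0 (mod 2).
    So t ≡ 0 (mod 2).
    Then x = 1 + 10·0 = 1, valid modulo lcm(10, 20) = 20: x ≡ 1 (mod 20).
  Combine with x ≡ 1 (mod 8): gcd(20, 8) = 4; 1 - 1 = 0, which IS divisible by 4, so compatible.
    Write x = 1 + 20·t and substitute into x ≡ 1 (mod 8): 20·t ≡ 1 − 1 = 0 (mod 8).
    Divide the congruence (and modulus) by g = 4: 5·t ≡ 0 (mod 2).
    Reduce coefficients mod 2: 1·t ≡ 0 (mod 2).
    So t ≡ 0 (mod 2).
    Then x = 1 + 20·0 = 1, valid modulo lcm(20, 8) = 40: x ≡ 1 (mod 40).
Verify: 1 mod 10 = 1, 1 mod 20 = 1, 1 mod 8 = 1.

x ≡ 1 (mod 40).


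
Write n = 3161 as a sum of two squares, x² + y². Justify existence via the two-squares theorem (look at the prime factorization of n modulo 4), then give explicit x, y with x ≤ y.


Step 1: Factor n = 3161 = 29 · 109.
Step 2: Check the mod-4 condition on each prime factor: 29 ≡ 1 (mod 4), exponent 1; 109 ≡ 1 (mod 4), exponent 1.
All primes ≡ 3 (mod 4) appear to even exponent (or don't appear), so by the two-squares theorem n IS expressible as a sum of two squares.
Step 3: Build a representation. Here n = 29 · 109 is a product of primes ≡ 1 (mod 4). Each prime p ≡ 1 (mod 4) is itself a sum of two squares; find a² by testing p − a² for a perfect square:
  29: 29 − 1² = 28, 29 − 2² = 25 = 5² ⇒ 29 = 2² + 5².
  109: 109 − 1² = 108, 109 − 2² = 105, 109 − 3² = 100 = 10² ⇒ 109 = 3² + 10².
  Combine using the Brahmagupta–Fibonacci identity (a² + b²)(c² + d²) = (ac − bd)² + (ad + bc)² = (ac + bd)² + (ad − bc)²:
  29 · 109 = 3161: from (2² + 5²)(3² + 10²), take (2·3 − 5·10, 2·10 + 5·3) = (6 − 50, 20 + 15) = (-44, 35); dropping signs (only squares matter) gives (44, 35); check 44² + 35² = 1936 + 1225 = 3161 ✓.
Step 4: Order so x ≤ y and verify: 35² + 44² = 1225 + 1936 = 3161 = n. ✓

n = 3161 = 35² + 44² (one valid representation with x ≤ y).


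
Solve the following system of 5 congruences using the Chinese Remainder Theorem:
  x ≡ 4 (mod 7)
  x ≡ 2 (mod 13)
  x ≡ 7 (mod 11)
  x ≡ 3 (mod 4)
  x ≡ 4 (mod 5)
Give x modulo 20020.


Product of moduli M = 7 · 13 · 11 · 4 · 5 = 20020.
Merge one congruence at a time:
  Start: x ≡ 4 (mod 7).
  Combine with x ≡ 2 (mod 13); new modulus lcm = 91.
    Write x = 4 + 7·t and substitute into x ≡ 2 (mod 13): 7·t ≡ 2 − 4 = -2 (mod 13).
    Reduce coefficients mod 13: 7·t ≡ 11 (mod 13).
    The inverse of 7 mod 13 is 2 (since 7·2 = 14 = 1·13 + 1), so t ≡ 2·11 = 22 ≡ 9 (mod 13).
    Then x = 4 + 7·9 = 67, valid modulo lcm(7, 13) = 91: x ≡ 67 (mod 91).
  Combine with x ≡ 7 (mod 11); new modulus lcm = 1001.
    Write x = 67 + 91·t and substitute into x ≡ 7 (mod 11): 91·t ≡ 7 − 67 = -60 (mod 11).
    Reduce coefficients mod 11: 3·t ≡ 6 (mod 11).
    The inverse of 3 mod 11 is 4 (since 3·4 = 12 = 1·11 + 1), so t ≡ 4·6 = 24 ≡ 2 (mod 11).
    Then x = 67 + 91·2 = 249, valid modulo lcm(91, 11) = 1001: x ≡ 249 (mod 1001).
  Combine with x ≡ 3 (mod 4); new modulus lcm = 4004.
    Write x = 249 + 1001·t and substitute into x ≡ 3 (mod 4): 1001·t ≡ 3 − 249 = -246 (mod 4).
    Reduce coefficients mod 4: 1·t ≡ 2 (mod 4).
    So t ≡ 2 (mod 4).
    Then x = 249 + 1001·2 = 2251, valid modulo lcm(1001, 4) = 4004: x ≡ 2251 (mod 4004).
  Combine with x ≡ 4 (mod 5); new modulus lcm = 20020.
    Write x = 2251 + 4004·t and substitute into x ≡ 4 (mod 5): 4004·t ≡ 4 − 2251 = -2247 (mod 5).
    Reduce coefficients mod 5: 4·t ≡ 3 (mod 5).
    The inverse of 4 mod 5 is 4 (since 4·4 = 16 = 3·5 + 1), so t ≡ 4·3 = 12 ≡ 2 (mod 5).
    Then x = 2251 + 4004·2 = 10259, valid modulo lcm(4004, 5) = 20020: x ≡ 10259 (mod 20020).
Verify against each original: 10259 mod 7 = 4, 10259 mod 13 = 2, 10259 mod 11 = 7, 10259 mod 4 = 3, 10259 mod 5 = 4.

x ≡ 10259 (mod 20020).


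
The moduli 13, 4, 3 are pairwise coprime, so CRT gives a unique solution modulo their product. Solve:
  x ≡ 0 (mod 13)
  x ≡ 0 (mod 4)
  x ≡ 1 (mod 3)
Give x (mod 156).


Moduli 13, 4, 3 are pairwise coprime; by CRT there is a unique solution modulo M = 13 · 4 · 3 = 156.
Solve pairwise, accumulating the modulus:
  Start with x ≡ 0 (mod 13).
  Combine with x ≡ 0 (mod 4): since gcd(13, 4) = 1, we get a unique residue mod 52.
    Write x = 0 + 13·t and substitute into x ≡ 0 (mod 4): 13·t ≡ 0 − 0 = 0 (mod 4).
    Reduce coefficients mod 4: 1·t ≡ 0 (mod 4).
    So t ≡ 0 (mod 4).
    Then x = 0 + 13·0 = 0, valid modulo lcm(13, 4) = 52: x ≡ 0 (mod 52).
  Combine with x ≡ 1 (mod 3): since gcd(52, 3) = 1, we get a unique residue mod 156.
    Write x = 0 + 52·t and substitute into x ≡ 1 (mod 3): 52·t ≡ 1 − 0 = 1 (mod 3).
    Reduce coefficients mod 3: 1·t ≡ 1 (mod 3).
    So t ≡ 1 (mod 3).
    Then x = 0 + 52·1 = 52, valid modulo lcm(52, 3) = 156: x ≡ 52 (mod 156).
Verify: 52 mod 13 = 0 ✓, 52 mod 4 = 0 ✓, 52 mod 3 = 1 ✓.

x ≡ 52 (mod 156).


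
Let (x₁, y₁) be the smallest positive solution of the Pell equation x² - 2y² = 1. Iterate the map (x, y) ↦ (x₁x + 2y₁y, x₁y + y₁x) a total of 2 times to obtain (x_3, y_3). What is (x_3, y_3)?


Step 1: Find the fundamental solution (x₁, y₁) of x² - 2y² = 1.
  Expand √2 as a continued fraction. a₀ = ⌊√2⌋ = 1; iterate m_{k+1} = d_k·a_k − m_k, d_{k+1} = (2 − m_{k+1}²)/d_k, a_{k+1} = ⌊(a₀ + m_{k+1})/d_{k+1}⌋ (starting m₀ = 0, d₀ = 1), with convergents p_k = a_k·p_{k-1} + p_{k-2}, q_k = a_k·q_{k-1} + q_{k-2} (p₋₁ = 1, q₋₁ = 0):
  k = 0: a₀ = 1; p₀/q₀ = 1/1; p₀² − 2·q₀² = 1 − 2 = -1.
  k = 1: m = 1, d = 1, a = ⌊(1 + 1)/1⌋ = 2; p/q = (2·1 + 1)/(2·1 + 0) = 3/2; p² − 2·q² = 9 − 8 = 1.
  The first convergent with p² − 2·q² = 1 gives the fundamental solution (x₁, y₁) = (3, 2).
Step 2: Apply the recurrence (x_{n+1}, y_{n+1}) = (x₁x_n + 2y₁y_n, x₁y_n + y₁x_n) repeatedly.
  From (x_1, y_1) = (3, 2): x_2 = 3·3 + 2·2·2 = 17; y_2 = 3·2 + 2·3 = 12.
  From (x_2, y_2) = (17, 12): x_3 = 3·17 + 2·2·12 = 99; y_3 = 3·12 + 2·17 = 70.
Step 3: Verify x_3² - 2·y_3² = 9801 - 9800 = 1 (should be 1). ✓

(x_1, y_1) = (3, 2); (x_3, y_3) = (99, 70).


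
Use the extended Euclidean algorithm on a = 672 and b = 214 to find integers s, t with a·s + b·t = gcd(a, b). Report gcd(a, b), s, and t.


Euclidean algorithm on (672, 214) — divide until remainder is 0:
  672 = 3 · 214 + 30
  214 = 7 · 30 + 4
  30 = 7 · 4 + 2
  4 = 2 · 2 + 0
gcd(672, 214) = 2.
Track Bezout coefficients alongside the remainders: start with r₀ = 672 = a·1 + b·0 (s = 1, t = 0) and r₁ = 214 = a·0 + b·1 (s = 0, t = 1); each new remainder r_{k+1} = r_{k-1} − q_k·r_k inherits s_{k+1} = s_{k-1} − q_k·s_k, t_{k+1} = t_{k-1} − q_k·t_k, so r_k = a·s_k + b·t_k at every step:
  q = 3: r = 30, s = 1 − 3·0 = 1, t = 0 − 3·1 = -3  (check: 672·1 + 214·(-3) = 30)
  q = 7: r = 4, s = 0 − 7·1 = -7, t = 1 − 7·(-3) = 22  (check: 672·(-7) + 214·22 = 4)
  q = 7: r = 2, s = 1 − 7·(-7) = 50, t = -3 − 7·22 = -157  (check: 672·50 + 214·(-157) = 2)
The row with r = 2 (the gcd) gives the Bezout coefficients s = 50, t = -157.
Result: 672 · (50) + 214 · (-157) = 2.

gcd(672, 214) = 2; s = 50, t = -157 (check: 672·50 + 214·(-157) = 2).


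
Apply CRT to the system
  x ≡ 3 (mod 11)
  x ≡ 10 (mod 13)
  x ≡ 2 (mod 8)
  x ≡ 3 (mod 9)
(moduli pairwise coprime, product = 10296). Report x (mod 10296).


Product of moduli M = 11 · 13 · 8 · 9 = 10296.
Merge one congruence at a time:
  Start: x ≡ 3 (mod 11).
  Combine with x ≡ 10 (mod 13); new modulus lcm = 143.
    Write x = 3 + 11·t and substitute into x ≡ 10 (mod 13): 11·t ≡ 10 − 3 = 7 (mod 13).
    The inverse of 11 mod 13 is 6 (since 11·6 = 66 = 5·13 + 1), so t ≡ 6·7 = 42 ≡ 3 (mod 13).
    Then x = 3 + 11·3 = 36, valid modulo lcm(11, 13) = 143: x ≡ 36 (mod 143).
  Combine with x ≡ 2 (mod 8); new modulus lcm = 1144.
    Write x = 36 + 143·t and substitute into x ≡ 2 (mod 8): 143·t ≡ 2 − 36 = -34 (mod 8).
    Reduce coefficients mod 8: 7·t ≡ 6 (mod 8).
    The inverse of 7 mod 8 is 7 (since 7·7 = 49 = 6·8 + 1), so t ≡ 7·6 = 42 ≡ 2 (mod 8).
    Then x = 36 + 143·2 = 322, valid modulo lcm(143, 8) = 1144: x ≡ 322 (mod 1144).
  Combine with x ≡ 3 (mod 9); new modulus lcm = 10296.
    Write x = 322 + 1144·t and substitute into x ≡ 3 (mod 9): 1144·t ≡ 3 − 322 = -319 (mod 9).
    Reduce coefficients mod 9: 1·t ≡ 5 (mod 9).
    So t ≡ 5 (mod 9).
    Then x = 322 + 1144·5 = 6042, valid modulo lcm(1144, 9) = 10296: x ≡ 6042 (mod 10296).
Verify against each original: 6042 mod 11 = 3, 6042 mod 13 = 10, 6042 mod 8 = 2, 6042 mod 9 = 3.

x ≡ 6042 (mod 10296).


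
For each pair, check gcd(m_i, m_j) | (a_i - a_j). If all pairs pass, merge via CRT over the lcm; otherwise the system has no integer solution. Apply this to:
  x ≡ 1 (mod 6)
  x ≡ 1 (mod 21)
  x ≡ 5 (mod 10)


Moduli 6, 21, 10 are not pairwise coprime, so CRT works modulo lcm(m_i) when all pairwise compatibility conditions hold.
Pairwise compatibility: gcd(m_i, m_j) must divide a_i - a_j for every pair.
Merge one congruence at a time:
  Start: x ≡ 1 (mod 6).
  Combine with x ≡ 1 (mod 21): gcd(6, 21) = 3; 1 - 1 = 0, which IS divisible by 3, so compatible.
    Write x = 1 + 6·t and substitute into x ≡ 1 (mod 21): 6·t ≡ 1 − 1 = 0 (mod 21).
    Divide the congruence (and modulus) by g = 3: 2·t ≡ 0 (mod 7).
    The inverse of 2 mod 7 is 4 (since 2·4 = 8 = 1·7 + 1), so t ≡ 4·0 = 0 ≡ 0 (mod 7).
    Then x = 1 + 6·0 = 1, valid modulo lcm(6, 21) = 42: x ≡ 1 (mod 42).
  Combine with x ≡ 5 (mod 10): gcd(42, 10) = 2; 5 - 1 = 4, which IS divisible by 2, so compatible.
    Write x = 1 + 42·t and substitute into x ≡ 5 (mod 10): 42·t ≡ 5 − 1 = 4 (mod 10).
    Divide the congruence (and modulus) by g = 2: 21·t ≡ 2 (mod 5).
    Reduce coefficients mod 5: 1·t ≡ 2 (mod 5).
    So t ≡ 2 (mod 5).
    Then x = 1 + 42·2 = 85, valid modulo lcm(42, 10) = 210: x ≡ 85 (mod 210).
Verify: 85 mod 6 = 1, 85 mod 21 = 1, 85 mod 10 = 5.

x ≡ 85 (mod 210).


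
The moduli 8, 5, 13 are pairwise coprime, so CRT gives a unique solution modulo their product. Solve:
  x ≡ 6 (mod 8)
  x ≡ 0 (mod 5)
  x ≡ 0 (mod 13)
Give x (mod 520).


Moduli 8, 5, 13 are pairwise coprime; by CRT there is a unique solution modulo M = 8 · 5 · 13 = 520.
Solve pairwise, accumulating the modulus:
  Start with x ≡ 6 (mod 8).
  Combine with x ≡ 0 (mod 5): since gcd(8, 5) = 1, we get a unique residue mod 40.
    Write x = 6 + 8·t and substitute into x ≡ 0 (mod 5): 8·t ≡ 0 − 6 = -6 (mod 5).
    Reduce coefficients mod 5: 3·t ≡ 4 (mod 5).
    The inverse of 3 mod 5 is 2 (since 3·2 = 6 = 1·5 + 1), so t ≡ 2·4 = 8 ≡ 3 (mod 5).
    Then x = 6 + 8·3 = 30, valid modulo lcm(8, 5) = 40: x ≡ 30 (mod 40).
  Combine with x ≡ 0 (mod 13): since gcd(40, 13) = 1, we get a unique residue mod 520.
    Write x = 30 + 40·t and substitute into x ≡ 0 (mod 13): 40·t ≡ 0 − 30 = -30 (mod 13).
    Reduce coefficients mod 13: 1·t ≡ 9 (mod 13).
    So t ≡ 9 (mod 13).
    Then x = 30 + 40·9 = 390, valid modulo lcm(40, 13) = 520: x ≡ 390 (mod 520).
Verify: 390 mod 8 = 6 ✓, 390 mod 5 = 0 ✓, 390 mod 13 = 0 ✓.

x ≡ 390 (mod 520).


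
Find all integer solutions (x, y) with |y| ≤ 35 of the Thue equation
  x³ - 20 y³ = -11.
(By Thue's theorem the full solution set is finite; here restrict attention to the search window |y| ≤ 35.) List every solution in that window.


The equation is x³ - 20y³ = -11. For fixed y, x³ = 20·y³ − 11, so a solution requires the RHS to be a perfect cube.
Strategy: iterate y from -35 to 35, compute RHS = 20·y³ − 11, and check whether it is a (positive or negative) perfect cube.
Check small values of y:
  y = 0: RHS = -11 is not a perfect cube.
  y = 1: RHS = 9 is not a perfect cube.
  y = -1: RHS = -31 is not a perfect cube.
  y = 2: RHS = 149 is not a perfect cube.
  y = -2: RHS = -171 is not a perfect cube.
  y = 3: RHS = 529 is not a perfect cube.
  y = -3: RHS = -551 is not a perfect cube.
Continuing the search up to |y| = 35 finds no solutions either.
No (x, y) in the scanned range satisfies the equation.

No integer solutions with |y| ≤ 35.


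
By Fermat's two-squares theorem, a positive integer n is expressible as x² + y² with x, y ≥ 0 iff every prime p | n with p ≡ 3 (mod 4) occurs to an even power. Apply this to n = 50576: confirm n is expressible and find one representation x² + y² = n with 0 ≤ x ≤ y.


Step 1: Factor n = 50576 = 2^4 · 29 · 109.
Step 2: Check the mod-4 condition on each prime factor: 2 = 2 (special); 29 ≡ 1 (mod 4), exponent 1; 109 ≡ 1 (mod 4), exponent 1.
All primes ≡ 3 (mod 4) appear to even exponent (or don't appear), so by the two-squares theorem n IS expressible as a sum of two squares.
Step 3: Build a representation. Group n = k² · m with k = 4 and m = 29 · 109 = 3161 (a product of primes ≡ 1 (mod 4)); a representation of m scales to one of n via (k·x)² + (k·y)² = k²(x² + y²). Each prime p ≡ 1 (mod 4) is itself a sum of two squares; find a² by testing p − a² for a perfect square:
  29: 29 − 1² = 28, 29 − 2² = 25 = 5² ⇒ 29 = 2² + 5².
  109: 109 − 1² = 108, 109 − 2² = 105, 109 − 3² = 100 = 10² ⇒ 109 = 3² + 10².
  Combine using the Brahmagupta–Fibonacci identity (a² + b²)(c² + d²) = (ac − bd)² + (ad + bc)² = (ac + bd)² + (ad − bc)²:
  29 · 109 = 3161: from (2² + 5²)(3² + 10²), take (2·3 − 5·10, 2·10 + 5·3) = (6 − 50, 20 + 15) = (-44, 35); dropping signs (only squares matter) gives (44, 35); check 44² + 35² = 1936 + 1225 = 3161 ✓.
  Scale by k = 4: (4·44, 4·35) = (176, 140).
Step 4: Order so x ≤ y and verify: 140² + 176² = 19600 + 30976 = 50576 = n. ✓

n = 50576 = 140² + 176² (one valid representation with x ≤ y).


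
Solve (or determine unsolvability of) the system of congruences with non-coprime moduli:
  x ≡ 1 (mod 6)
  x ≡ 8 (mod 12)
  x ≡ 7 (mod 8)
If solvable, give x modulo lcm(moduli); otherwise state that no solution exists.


Moduli 6, 12, 8 are not pairwise coprime, so CRT works modulo lcm(m_i) when all pairwise compatibility conditions hold.
Pairwise compatibility: gcd(m_i, m_j) must divide a_i - a_j for every pair.
Merge one congruence at a time:
  Start: x ≡ 1 (mod 6).
  Combine with x ≡ 8 (mod 12): gcd(6, 12) = 6, and 8 - 1 = 7 is NOT divisible by 6.
    ⇒ system is inconsistent (no integer solution).

No solution (the system is inconsistent).


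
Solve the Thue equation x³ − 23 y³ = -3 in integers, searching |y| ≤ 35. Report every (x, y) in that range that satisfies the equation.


The equation is x³ - 23y³ = -3. For fixed y, x³ = 23·y³ − 3, so a solution requires the RHS to be a perfect cube.
Strategy: iterate y from -35 to 35, compute RHS = 23·y³ − 3, and check whether it is a (positive or negative) perfect cube.
Check small values of y:
  y = 0: RHS = -3 is not a perfect cube.
  y = 1: RHS = 20 is not a perfect cube.
  y = -1: RHS = -26 is not a perfect cube.
  y = 2: RHS = 181 is not a perfect cube.
  y = -2: RHS = -187 is not a perfect cube.
  y = 3: RHS = 618 is not a perfect cube.
  y = -3: RHS = -624 is not a perfect cube.
Continuing the search up to |y| = 35 finds no solutions either.
No (x, y) in the scanned range satisfies the equation.

No integer solutions with |y| ≤ 35.


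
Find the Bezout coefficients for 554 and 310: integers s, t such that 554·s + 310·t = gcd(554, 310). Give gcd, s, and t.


Euclidean algorithm on (554, 310) — divide until remainder is 0:
  554 = 1 · 310 + 244
  310 = 1 · 244 + 66
  244 = 3 · 66 + 46
  66 = 1 · 46 + 20
  46 = 2 · 20 + 6
  20 = 3 · 6 + 2
  6 = 3 · 2 + 0
gcd(554, 310) = 2.
Track Bezout coefficients alongside the remainders: start with r₀ = 554 = a·1 + b·0 (s = 1, t = 0) and r₁ = 310 = a·0 + b·1 (s = 0, t = 1); each new remainder r_{k+1} = r_{k-1} − q_k·r_k inherits s_{k+1} = s_{k-1} − q_k·s_k, t_{k+1} = t_{k-1} − q_k·t_k, so r_k = a·s_k + b·t_k at every step:
  q = 1: r = 244, s = 1 − 1·0 = 1, t = 0 − 1·1 = -1  (check: 554·1 + 310·(-1) = 244)
  q = 1: r = 66, s = 0 − 1·1 = -1, t = 1 − 1·(-1) = 2  (check: 554·(-1) + 310·2 = 66)
  q = 3: r = 46, s = 1 − 3·(-1) = 4, t = -1 − 3·2 = -7  (check: 554·4 + 310·(-7) = 46)
  q = 1: r = 20, s = -1 − 1·4 = -5, t = 2 − 1·(-7) = 9  (check: 554·(-5) + 310·9 = 20)
  q = 2: r = 6, s = 4 − 2·(-5) = 14, t = -7 − 2·9 = -25  (check: 554·14 + 310·(-25) = 6)
  q = 3: r = 2, s = -5 − 3·14 = -47, t = 9 − 3·(-25) = 84  (check: 554·(-47) + 310·84 = 2)
The row with r = 2 (the gcd) gives the Bezout coefficients s = -47, t = 84.
Result: 554 · (-47) + 310 · (84) = 2.

gcd(554, 310) = 2; s = -47, t = 84 (check: 554·(-47) + 310·84 = 2).


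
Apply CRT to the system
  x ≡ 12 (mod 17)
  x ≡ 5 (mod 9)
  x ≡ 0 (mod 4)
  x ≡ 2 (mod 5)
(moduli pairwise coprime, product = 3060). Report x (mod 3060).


Product of moduli M = 17 · 9 · 4 · 5 = 3060.
Merge one congruence at a time:
  Start: x ≡ 12 (mod 17).
  Combine with x ≡ 5 (mod 9); new modulus lcm = 153.
    Write x = 12 + 17·t and substitute into x ≡ 5 (mod 9): 17·t ≡ 5 − 12 = -7 (mod 9).
    Reduce coefficients mod 9: 8·t ≡ 2 (mod 9).
    The inverse of 8 mod 9 is 8 (since 8·8 = 64 = 7·9 + 1), so t ≡ 8·2 = 16 ≡ 7 (mod 9).
    Then x = 12 + 17·7 = 131, valid modulo lcm(17, 9) = 153: x ≡ 131 (mod 153).
  Combine with x ≡ 0 (mod 4); new modulus lcm = 612.
    Write x = 131 + 153·t and substitute into x ≡ 0 (mod 4): 153·t ≡ 0 − 131 = -131 (mod 4).
    Reduce coefficients mod 4: 1·t ≡ 1 (mod 4).
    So t ≡ 1 (mod 4).
    Then x = 131 + 153·1 = 284, valid modulo lcm(153, 4) = 612: x ≡ 284 (mod 612).
  Combine with x ≡ 2 (mod 5); new modulus lcm = 3060.
    Write x = 284 + 612·t and substitute into x ≡ 2 (mod 5): 612·t ≡ 2 − 284 = -282 (mod 5).
    Reduce coefficients mod 5: 2·t ≡ 3 (mod 5).
    The inverse of 2 mod 5 is 3 (since 2·3 = 6 = 1·5 + 1), so t ≡ 3·3 = 9 ≡ 4 (mod 5).
    Then x = 284 + 612·4 = 2732, valid modulo lcm(612, 5) = 3060: x ≡ 2732 (mod 3060).
Verify against each original: 2732 mod 17 = 12, 2732 mod 9 = 5, 2732 mod 4 = 0, 2732 mod 5 = 2.

x ≡ 2732 (mod 3060).


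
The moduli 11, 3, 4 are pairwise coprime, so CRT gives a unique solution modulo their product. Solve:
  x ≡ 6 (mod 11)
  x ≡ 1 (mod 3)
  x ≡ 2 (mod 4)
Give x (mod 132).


Moduli 11, 3, 4 are pairwise coprime; by CRT there is a unique solution modulo M = 11 · 3 · 4 = 132.
Solve pairwise, accumulating the modulus:
  Start with x ≡ 6 (mod 11).
  Combine with x ≡ 1 (mod 3): since gcd(11, 3) = 1, we get a unique residue mod 33.
    Write x = 6 + 11·t and substitute into x ≡ 1 (mod 3): 11·t ≡ 1 − 6 = -5 (mod 3).
    Reduce coefficients mod 3: 2·t ≡ 1 (mod 3).
    The inverse of 2 mod 3 is 2 (since 2·2 = 4 = 1·3 + 1), so t ≡ 2·1 = 2 ≡ 2 (mod 3).
    Then x = 6 + 11·2 = 28, valid modulo lcm(11, 3) = 33: x ≡ 28 (mod 33).
  Combine with x ≡ 2 (mod 4): since gcd(33, 4) = 1, we get a unique residue mod 132.
    Write x = 28 + 33·t and substitute into x ≡ 2 (mod 4): 33·t ≡ 2 − 28 = -26 (mod 4).
    Reduce coefficients mod 4: 1·t ≡ 2 (mod 4).
    So t ≡ 2 (mod 4).
    Then x = 28 + 33·2 = 94, valid modulo lcm(33, 4) = 132: x ≡ 94 (mod 132).
Verify: 94 mod 11 = 6 ✓, 94 mod 3 = 1 ✓, 94 mod 4 = 2 ✓.

x ≡ 94 (mod 132).


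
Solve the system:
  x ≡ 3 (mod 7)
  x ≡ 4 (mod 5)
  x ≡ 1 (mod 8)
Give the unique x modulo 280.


Moduli 7, 5, 8 are pairwise coprime; by CRT there is a unique solution modulo M = 7 · 5 · 8 = 280.
Solve pairwise, accumulating the modulus:
  Start with x ≡ 3 (mod 7).
  Combine with x ≡ 4 (mod 5): since gcd(7, 5) = 1, we get a unique residue mod 35.
    Write x = 3 + 7·t and substitute into x ≡ 4 (mod 5): 7·t ≡ 4 − 3 = 1 (mod 5).
    Reduce coefficients mod 5: 2·t ≡ 1 (mod 5).
    The inverse of 2 mod 5 is 3 (since 2·3 = 6 = 1·5 + 1), so t ≡ 3·1 = 3 ≡ 3 (mod 5).
    Then x = 3 + 7·3 = 24, valid modulo lcm(7, 5) = 35: x ≡ 24 (mod 35).
  Combine with x ≡ 1 (mod 8): since gcd(35, 8) = 1, we get a unique residue mod 280.
    Write x = 24 + 35·t and substitute into x ≡ 1 (mod 8): 35·t ≡ 1 − 24 = -23 (mod 8).
    Reduce coefficients mod 8: 3·t ≡ 1 (mod 8).
    The inverse of 3 mod 8 is 3 (since 3·3 = 9 = 1·8 + 1), so t ≡ 3·1 = 3 ≡ 3 (mod 8).
    Then x = 24 + 35·3 = 129, valid modulo lcm(35, 8) = 280: x ≡ 129 (mod 280).
Verify: 129 mod 7 = 3 ✓, 129 mod 5 = 4 ✓, 129 mod 8 = 1 ✓.

x ≡ 129 (mod 280).


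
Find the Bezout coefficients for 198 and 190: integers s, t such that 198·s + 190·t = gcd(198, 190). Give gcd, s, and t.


Euclidean algorithm on (198, 190) — divide until remainder is 0:
  198 = 1 · 190 + 8
  190 = 23 · 8 + 6
  8 = 1 · 6 + 2
  6 = 3 · 2 + 0
gcd(198, 190) = 2.
Track Bezout coefficients alongside the remainders: start with r₀ = 198 = a·1 + b·0 (s = 1, t = 0) and r₁ = 190 = a·0 + b·1 (s = 0, t = 1); each new remainder r_{k+1} = r_{k-1} − q_k·r_k inherits s_{k+1} = s_{k-1} − q_k·s_k, t_{k+1} = t_{k-1} − q_k·t_k, so r_k = a·s_k + b·t_k at every step:
  q = 1: r = 8, s = 1 − 1·0 = 1, t = 0 − 1·1 = -1  (check: 198·1 + 190·(-1) = 8)
  q = 23: r = 6, s = 0 − 23·1 = -23, t = 1 − 23·(-1) = 24  (check: 198·(-23) + 190·24 = 6)
  q = 1: r = 2, s = 1 − 1·(-23) = 24, t = -1 − 1·24 = -25  (check: 198·24 + 190·(-25) = 2)
The row with r = 2 (the gcd) gives the Bezout coefficients s = 24, t = -25.
Result: 198 · (24) + 190 · (-25) = 2.

gcd(198, 190) = 2; s = 24, t = -25 (check: 198·24 + 190·(-25) = 2).


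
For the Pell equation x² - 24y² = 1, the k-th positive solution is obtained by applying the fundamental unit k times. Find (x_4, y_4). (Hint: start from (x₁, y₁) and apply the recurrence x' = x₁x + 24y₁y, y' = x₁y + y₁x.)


Step 1: Find the fundamental solution (x₁, y₁) of x² - 24y² = 1.
  Expand √24 as a continued fraction. a₀ = ⌊√24⌋ = 4; iterate m_{k+1} = d_k·a_k − m_k, d_{k+1} = (24 − m_{k+1}²)/d_k, a_{k+1} = ⌊(a₀ + m_{k+1})/d_{k+1}⌋ (starting m₀ = 0, d₀ = 1), with convergents p_k = a_k·p_{k-1} + p_{k-2}, q_k = a_k·q_{k-1} + q_{k-2} (p₋₁ = 1, q₋₁ = 0):
  k = 0: a₀ = 4; p₀/q₀ = 4/1; p₀² − 24·q₀² = 16 − 24 = -8.
  k = 1: m = 4, d = 8, a = ⌊(4 + 4)/8⌋ = 1; p/q = (1·4 + 1)/(1·1 + 0) = 5/1; p² − 24·q² = 25 − 24 = 1.
  The first convergent with p² − 24·q² = 1 gives the fundamental solution (x₁, y₁) = (5, 1).
Step 2: Apply the recurrence (x_{n+1}, y_{n+1}) = (x₁x_n + 24y₁y_n, x₁y_n + y₁x_n) repeatedly.
  From (x_1, y_1) = (5, 1): x_2 = 5·5 + 24·1·1 = 49; y_2 = 5·1 + 1·5 = 10.
  From (x_2, y_2) = (49, 10): x_3 = 5·49 + 24·1·10 = 485; y_3 = 5·10 + 1·49 = 99.
  From (x_3, y_3) = (485, 99): x_4 = 5·485 + 24·1·99 = 4801; y_4 = 5·99 + 1·485 = 980.
Step 3: Verify x_4² - 24·y_4² = 23049601 - 23049600 = 1 (should be 1). ✓

(x_1, y_1) = (5, 1); (x_4, y_4) = (4801, 980).


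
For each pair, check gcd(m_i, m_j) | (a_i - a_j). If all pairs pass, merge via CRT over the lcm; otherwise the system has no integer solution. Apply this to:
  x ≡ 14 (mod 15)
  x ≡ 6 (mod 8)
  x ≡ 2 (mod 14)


Moduli 15, 8, 14 are not pairwise coprime, so CRT works modulo lcm(m_i) when all pairwise compatibility conditions hold.
Pairwise compatibility: gcd(m_i, m_j) must divide a_i - a_j for every pair.
Merge one congruence at a time:
  Start: x ≡ 14 (mod 15).
  Combine with x ≡ 6 (mod 8): gcd(15, 8) = 1; 6 - 14 = -8, which IS divisible by 1, so compatible.
    Write x = 14 + 15·t and substitute into x ≡ 6 (mod 8): 15·t ≡ 6 − 14 = -8 (mod 8).
    Reduce coefficients mod 8: 7·t ≡ 0 (mod 8).
    The inverse of 7 mod 8 is 7 (since 7·7 = 49 = 6·8 + 1), so t ≡ 7·0 = 0 ≡ 0 (mod 8).
    Then x = 14 + 15·0 = 14, valid modulo lcm(15, 8) = 120: x ≡ 14 (mod 120).
  Combine with x ≡ 2 (mod 14): gcd(120, 14) = 2; 2 - 14 = -12, which IS divisible by 2, so compatible.
    Write x = 14 + 120·t and substitute into x ≡ 2 (mod 14): 120·t ≡ 2 − 14 = -12 (mod 14).
    Divide the congruence (and modulus) by g = 2: 60·t ≡ -6 (mod 7).
    Reduce coefficients mod 7: 4·t ≡ 1 (mod 7).
    The inverse of 4 mod 7 is 2 (since 4·2 = 8 = 1·7 + 1), so t ≡ 2·1 = 2 ≡ 2 (mod 7).
    Then x = 14 + 120·2 = 254, valid modulo lcm(120, 14) = 840: x ≡ 254 (mod 840).
Verify: 254 mod 15 = 14, 254 mod 8 = 6, 254 mod 14 = 2.

x ≡ 254 (mod 840).
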